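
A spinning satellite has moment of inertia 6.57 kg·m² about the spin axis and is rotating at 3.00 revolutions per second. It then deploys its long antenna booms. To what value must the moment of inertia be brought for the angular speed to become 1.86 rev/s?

I₂ ≈ 10.6 kg·m²

Angular momentum about the spin axis is conserved since the torque about it is zero.
I₂ = I₁ω₁ / ω₂ = (6.57)(3.00) / (1.86) = 10.60 kg·m².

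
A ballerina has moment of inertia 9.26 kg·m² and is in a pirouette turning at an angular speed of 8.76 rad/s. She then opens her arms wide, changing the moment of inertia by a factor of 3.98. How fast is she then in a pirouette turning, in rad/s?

ω₂ ≈ 2.20 rad/s

No external torque acts about the spin axis, so angular momentum is conserved.
I₂ = 3.98 × 9.26 = 36.85 kg·m².
ω₂ = I₁ω₁ / I₂ = (9.260)(8.76 rad/s) / (36.85) = 2.201 rad/s.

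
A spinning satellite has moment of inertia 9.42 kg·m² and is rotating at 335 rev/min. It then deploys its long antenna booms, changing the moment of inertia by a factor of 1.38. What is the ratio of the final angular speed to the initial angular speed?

No external torque acts about the spin axis, so angular momentum is conserved.
I₂ = 1.38 × 9.42 = 13.00 kg·m².
ω₂/ω₁ = I₁/I₂ = 9.420 / 13.00 = 0.7246.

ω₂/ω₁ ≈ 0.725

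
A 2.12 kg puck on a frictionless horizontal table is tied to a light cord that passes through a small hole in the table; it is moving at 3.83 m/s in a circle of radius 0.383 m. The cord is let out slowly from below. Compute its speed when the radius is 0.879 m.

The only horizontal force on the mass is along the cord (radial), so it exerts no torque about the hole and angular momentum m v r is conserved.
v₂ = v₁ r₁ / r₂ = (3.83)(0.383) / (0.879) = 1.669 m/s.

v₂ ≈ 1.67 m/s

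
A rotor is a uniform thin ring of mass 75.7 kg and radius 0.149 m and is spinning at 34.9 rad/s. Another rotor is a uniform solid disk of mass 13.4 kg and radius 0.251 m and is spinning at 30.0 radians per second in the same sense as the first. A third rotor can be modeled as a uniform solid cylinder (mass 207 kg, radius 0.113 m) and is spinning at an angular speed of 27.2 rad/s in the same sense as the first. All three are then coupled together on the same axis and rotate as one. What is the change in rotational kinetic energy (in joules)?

ΔKE ≈ -22.4 J

The coupling torques are internal; angular momentum about the shared axis is conserved.
Moments of inertia: I_A = (75.7)(0.149)² = 1.681 kg·m²; I_B = ½(13.4)(0.251)² = 0.4221 kg·m²; I_C = ½(207)(0.113)² = 1.322 kg·m².
Taking A's sense as positive: L = (1.681)(34.9) + (0.4221)(30.0) + (1.322)(27.2) = 107.3 kg·m²·rad/s.
Combined I = 1.681 + 0.4221 + 1.322 = 3.424 kg·m².
ω_f = L / I = 107.3 / 3.424 = 31.32 rad/s.
KE_i = ½ΣIω² = 1702 J; KE_f = ½(3.424)(31.32)² = 1680 J.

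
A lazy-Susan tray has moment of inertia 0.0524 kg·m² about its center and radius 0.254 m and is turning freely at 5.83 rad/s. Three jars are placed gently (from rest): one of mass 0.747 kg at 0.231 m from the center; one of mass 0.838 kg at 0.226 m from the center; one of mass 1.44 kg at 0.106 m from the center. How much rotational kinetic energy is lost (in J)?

The added mass arrives with no angular momentum about the center, and any external torque about the center is negligible, so the system's angular momentum is conserved.
Added inertia Σmr² = (0.747)(0.231)² + (0.838)(0.226)² + (1.44)(0.106)² = 0.09884 kg·m²; I_f = 0.05240 + 0.09884 = 0.1512 kg·m².
ω_f = I_p ω_i / I_f = (0.05240)(5.83) / 0.1512 = 2.020 rad/s.
KE_i = ½(0.05240)(5.830 rad/s)² = 0.8905 J; KE_f = ½(0.1512)(2.020)² = 0.3085 J.

energy lost ≈ 0.582 J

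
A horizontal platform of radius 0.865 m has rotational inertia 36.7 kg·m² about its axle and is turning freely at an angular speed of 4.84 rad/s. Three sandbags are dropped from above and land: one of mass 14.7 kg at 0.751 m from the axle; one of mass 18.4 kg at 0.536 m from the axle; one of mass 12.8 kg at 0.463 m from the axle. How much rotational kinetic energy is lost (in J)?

energy lost ≈ 132 J

No external torque acts about the axle; L_before = L_after.
Added inertia Σmr² = (14.7)(0.751)² + (18.4)(0.536)² + (12.8)(0.463)² = 16.32 kg·m²; I_f = 36.70 + 16.32 = 53.02 kg·m².
ω_f = I_p ω_i / I_f = (36.70)(4.84) / 53.02 = 3.350 rad/s.
KE_i = ½(36.70)(4.840 rad/s)² = 429.9 J; KE_f = ½(53.02)(3.350)² = 297.5 J.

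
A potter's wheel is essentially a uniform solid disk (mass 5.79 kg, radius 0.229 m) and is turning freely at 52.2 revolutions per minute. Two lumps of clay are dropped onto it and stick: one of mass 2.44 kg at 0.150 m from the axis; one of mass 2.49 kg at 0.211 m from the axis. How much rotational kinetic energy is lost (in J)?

The added mass arrives with no angular momentum about the axis, and any external torque about the axis is negligible, so the system's angular momentum is conserved.
I_p = ½(5.79)(0.229)² = 0.1518 kg·m².
Added inertia Σmr² = (2.44)(0.150)² + (2.49)(0.211)² = 0.1658 kg·m²; I_f = 0.1518 + 0.1658 = 0.3176 kg·m².
ω_f = I_p ω_i / I_f = (0.1518)(52.2) / 0.3176 = 24.95 rpm.
KE_i = ½(0.1518)(5.466 rad/s)² = 2.268 J; KE_f = ½(0.3176)(2.613)² = 1.084 J.

energy lost ≈ 1.18 J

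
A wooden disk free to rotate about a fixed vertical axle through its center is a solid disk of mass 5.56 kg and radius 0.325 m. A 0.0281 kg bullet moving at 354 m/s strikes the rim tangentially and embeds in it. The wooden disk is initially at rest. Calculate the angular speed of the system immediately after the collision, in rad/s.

|ω_f| ≈ 10.9 rad/s

About the axle the impulsive forces during the collision are internal, so angular momentum about that axis is conserved.
I_p = ½(5.56)(0.325)² = 0.2936 kg·m². Taking the sense of the bullet's angular momentum as positive, L_{bullet} = m v R = (0.0281)(354)(0.325) = 3.233 kg·m²/s.
L_i = 0 + 3.233 = 3.233 kg·m²/s.
After sticking, I_f = I_p + m R² = 0.2936 + (0.0281)(0.325)² = 0.2966 kg·m².
ω_f = L_i / I_f = 3.233 / 0.2966 = 10.90 rad/s.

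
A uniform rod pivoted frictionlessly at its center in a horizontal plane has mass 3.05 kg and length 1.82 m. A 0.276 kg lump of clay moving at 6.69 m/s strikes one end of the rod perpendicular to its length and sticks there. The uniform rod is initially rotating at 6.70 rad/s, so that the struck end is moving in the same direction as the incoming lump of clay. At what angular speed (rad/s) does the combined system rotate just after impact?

|ω_f| ≈ 6.84 rad/s

About the pivot the impulsive forces during the collision are internal, so angular momentum about that axis is conserved.
I_p = (1/12)(3.05)(1.82)² = 0.8419 kg·m². Taking the sense of the lump of clay's angular momentum as positive, L_{lump} = m v R = (0.276)(6.69)(1.82/2) = 1.680 kg·m²/s.
L_i = +I_p ω_p + m v R = +(0.8419)(6.70) + 1.680 = 7.321 kg·m²/s.
After sticking, I_f = I_p + m R² = 0.8419 + (0.276)(1.82/2)² = 1.070 kg·m².
ω_f = L_i / I_f = 7.321 / 1.070 = 6.839 rad/s.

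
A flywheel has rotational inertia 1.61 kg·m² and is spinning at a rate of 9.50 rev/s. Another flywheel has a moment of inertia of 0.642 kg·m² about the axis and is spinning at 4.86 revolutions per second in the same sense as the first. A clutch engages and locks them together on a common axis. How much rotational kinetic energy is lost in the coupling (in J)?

The coupling torques are internal; angular momentum about the shared axis is conserved.
Taking A's sense as positive: L = (1.610)(9.50) + (0.6420)(4.86) = 18.42 kg·m²·rev/s.
Combined I = 1.610 + 0.6420 = 2.252 kg·m².
ω_f = L / I = 18.42 / 2.252 = 8.177 rev/s.
KE_i = ½ΣIω² = 3167 J; KE_f = ½(2.252)(51.38)² = 2972 J.

ΔKE lost ≈ 195 J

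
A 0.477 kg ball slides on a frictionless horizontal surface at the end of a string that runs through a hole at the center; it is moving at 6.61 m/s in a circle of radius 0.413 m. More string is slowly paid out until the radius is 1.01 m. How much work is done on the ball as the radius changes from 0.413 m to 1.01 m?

The only horizontal force on the mass is along the cord (radial), so it exerts no torque about the hole and angular momentum m v r is conserved.
v₂ = v₁ r₁ / r₂ = (6.61)(0.413) / (1.01) = 2.703 m/s.
W = ΔKE = ½m(v₂² − v₁²) = -8.678 J.

W ≈ -8.68 J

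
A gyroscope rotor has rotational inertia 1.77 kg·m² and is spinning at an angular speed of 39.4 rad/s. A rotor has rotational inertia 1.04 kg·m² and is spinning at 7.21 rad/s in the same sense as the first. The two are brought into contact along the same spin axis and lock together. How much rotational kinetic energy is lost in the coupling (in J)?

The coupling torques are internal; angular momentum about the shared axis is conserved.
Taking A's sense as positive: L = (1.770)(39.4) + (1.040)(7.21) = 77.24 kg·m²·rad/s.
Combined I = 1.770 + 1.040 = 2.810 kg·m².
ω_f = L / I = 77.24 / 2.810 = 27.49 rad/s.
KE_i = ½ΣIω² = 1401 J; KE_f = ½(2.810)(27.49)² = 1061 J.

ΔKE lost ≈ 339 J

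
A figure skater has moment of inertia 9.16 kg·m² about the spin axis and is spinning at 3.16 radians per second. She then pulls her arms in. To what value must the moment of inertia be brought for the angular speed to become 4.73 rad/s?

With no external torque about the axis, L is conserved: I₁ω₁ = I₂ω₂.
I₂ = I₁ω₁ / ω₂ = (9.16)(3.16) / (4.73) = 6.120 kg·m².

I₂ ≈ 6.12 kg·m²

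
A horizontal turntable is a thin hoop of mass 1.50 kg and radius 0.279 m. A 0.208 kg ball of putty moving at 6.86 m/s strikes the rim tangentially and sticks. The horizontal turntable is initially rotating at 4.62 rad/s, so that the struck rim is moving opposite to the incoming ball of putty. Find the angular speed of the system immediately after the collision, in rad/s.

About the axle the impulsive forces during the collision are internal, so angular momentum about that axis is conserved.
I_p = (1.50)(0.279)² = 0.1168 kg·m². Taking the sense of the ball of putty's angular momentum as positive, L_{ball} = m v R = (0.208)(6.86)(0.279) = 0.3981 kg·m²/s.
L_i = −I_p ω_p + m v R = −(0.1168)(4.62) + 0.3981 = -0.1413 kg·m²/s.
After sticking, I_f = I_p + m R² = 0.1168 + (0.208)(0.279)² = 0.1330 kg·m².
ω_f = L_i / I_f = -0.1413 / 0.1330 = -1.063 rad/s.

|ω_f| ≈ 1.06 rad/s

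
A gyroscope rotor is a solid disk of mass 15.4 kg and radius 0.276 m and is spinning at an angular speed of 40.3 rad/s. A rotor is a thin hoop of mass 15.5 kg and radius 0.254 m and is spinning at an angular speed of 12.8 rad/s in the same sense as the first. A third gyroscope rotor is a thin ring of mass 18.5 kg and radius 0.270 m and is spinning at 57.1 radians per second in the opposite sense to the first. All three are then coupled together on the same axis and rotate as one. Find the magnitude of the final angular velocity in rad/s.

|ω_f| ≈ 13.8 rad/s

No external torque acts about the common axis, so total angular momentum is conserved.
Moments of inertia: I_A = ½(15.4)(0.276)² = 0.5866 kg·m²; I_B = (15.5)(0.254)² = 1.000 kg·m²; I_C = (18.5)(0.270)² = 1.349 kg·m².
Taking A's sense as positive: L = (0.5866)(40.3) + (1.000)(12.8) − (1.349)(57.1) = -40.57 kg·m²·rad/s.
Combined I = 0.5866 + 1.000 + 1.349 = 2.935 kg·m².
ω_f = L / I = -40.57 / 2.935 = -13.82 rad/s.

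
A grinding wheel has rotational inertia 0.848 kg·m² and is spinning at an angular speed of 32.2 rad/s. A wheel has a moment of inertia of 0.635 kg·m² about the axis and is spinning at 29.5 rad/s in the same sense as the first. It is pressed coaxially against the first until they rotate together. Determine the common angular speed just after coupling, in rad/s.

The coupling torques are internal; angular momentum about the shared axis is conserved.
Taking A's sense as positive: L = (0.8480)(32.2) + (0.6350)(29.5) = 46.04 kg·m²·rad/s.
Combined I = 0.8480 + 0.6350 = 1.483 kg·m².
ω_f = L / I = 46.04 / 1.483 = 31.04 rad/s.

|ω_f| ≈ 31.0 rad/s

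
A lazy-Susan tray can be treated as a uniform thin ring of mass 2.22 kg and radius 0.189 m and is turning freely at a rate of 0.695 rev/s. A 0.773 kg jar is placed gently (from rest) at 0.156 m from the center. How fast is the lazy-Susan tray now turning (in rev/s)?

ω_f ≈ 0.562 rev/s

No external torque acts about the center; L_before = L_after.
I_p = (2.22)(0.189)² = 0.07930 kg·m².
Added inertia Σmr² = (0.773)(0.156)² = 0.01881 kg·m²; I_f = 0.07930 + 0.01881 = 0.09811 kg·m².
ω_f = I_p ω_i / I_f = (0.07930)(0.695) / 0.09811 = 0.5617 rev/s.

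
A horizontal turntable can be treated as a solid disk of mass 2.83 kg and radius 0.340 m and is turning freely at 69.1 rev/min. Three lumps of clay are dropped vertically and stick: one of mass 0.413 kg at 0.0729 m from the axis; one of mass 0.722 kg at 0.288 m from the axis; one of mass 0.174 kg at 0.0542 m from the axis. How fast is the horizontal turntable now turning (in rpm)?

ω_f ≈ 50.0 rpm

No external torque acts about the axis; L_before = L_after.
I_p = ½(2.83)(0.340)² = 0.1636 kg·m².
Added inertia Σmr² = (0.413)(0.0729)² + (0.722)(0.288)² + (0.174)(0.0542)² = 0.06259 kg·m²; I_f = 0.1636 + 0.06259 = 0.2262 kg·m².
ω_f = I_p ω_i / I_f = (0.1636)(69.1) / 0.2262 = 49.98 rpm.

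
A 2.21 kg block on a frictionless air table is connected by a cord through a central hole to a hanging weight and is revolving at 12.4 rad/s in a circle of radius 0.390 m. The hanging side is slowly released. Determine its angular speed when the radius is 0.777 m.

The constraining force is radial, so m r² ω about the center is conserved.
ω₂ = ω₁ (r₁/r₂)² = (12.4)(0.390/0.777)² = 3.124 rad/s.

ω₂ ≈ 3.12 rad/s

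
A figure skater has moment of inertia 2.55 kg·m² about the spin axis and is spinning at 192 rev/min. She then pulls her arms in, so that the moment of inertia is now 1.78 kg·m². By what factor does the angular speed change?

ω₂/ω₁ ≈ 1.43

Angular momentum about the spin axis is conserved since the torque about it is zero.
ω₂/ω₁ = I₁/I₂ = 2.550 / 1.780 = 1.433.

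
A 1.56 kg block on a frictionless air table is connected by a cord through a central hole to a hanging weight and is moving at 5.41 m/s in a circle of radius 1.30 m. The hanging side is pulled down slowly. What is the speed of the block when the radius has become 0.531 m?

Central (radial) force ⇒ zero torque about the center ⇒ m v r is constant.
v₂ = v₁ r₁ / r₂ = (5.41)(1.30) / (0.531) = 13.24 m/s.

v₂ ≈ 13.2 m/s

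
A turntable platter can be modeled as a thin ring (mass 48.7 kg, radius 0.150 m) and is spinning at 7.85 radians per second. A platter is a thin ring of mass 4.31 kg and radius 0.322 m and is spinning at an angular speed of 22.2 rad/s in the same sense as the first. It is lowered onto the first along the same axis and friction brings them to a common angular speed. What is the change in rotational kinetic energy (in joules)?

ΔKE ≈ -32.7 J

No external torque acts about the common axis, so total angular momentum is conserved.
Moments of inertia: I_A = (48.7)(0.150)² = 1.096 kg·m²; I_B = (4.31)(0.322)² = 0.4469 kg·m².
Taking A's sense as positive: L = (1.096)(7.85) + (0.4469)(22.2) = 18.52 kg·m²·rad/s.
Combined I = 1.096 + 0.4469 = 1.543 kg·m².
ω_f = L / I = 18.52 / 1.543 = 12.01 rad/s.
KE_i = ½ΣIω² = 143.9 J; KE_f = ½(1.543)(12.01)² = 111.2 J.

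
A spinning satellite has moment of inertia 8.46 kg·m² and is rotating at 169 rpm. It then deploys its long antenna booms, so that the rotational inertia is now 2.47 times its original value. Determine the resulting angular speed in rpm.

ω₂ ≈ 68.4 rpm

Angular momentum about the spin axis is conserved since the torque about it is zero.
I₂ = 2.47 × 8.46 = 20.90 kg·m².
ω₂ = I₁ω₁ / I₂ = (8.460)(169 rpm) / (20.90) = 68.42 rpm.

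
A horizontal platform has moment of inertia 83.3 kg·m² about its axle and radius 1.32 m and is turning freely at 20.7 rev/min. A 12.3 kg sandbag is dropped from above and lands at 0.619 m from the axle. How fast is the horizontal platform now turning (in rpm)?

No external torque acts about the axle; L_before = L_after.
Added inertia Σmr² = (12.3)(0.619)² = 4.713 kg·m²; I_f = 83.30 + 4.713 = 88.01 kg·m².
ω_f = I_p ω_i / I_f = (83.30)(20.7) / 88.01 = 19.59 rpm.

ω_f ≈ 19.6 rpm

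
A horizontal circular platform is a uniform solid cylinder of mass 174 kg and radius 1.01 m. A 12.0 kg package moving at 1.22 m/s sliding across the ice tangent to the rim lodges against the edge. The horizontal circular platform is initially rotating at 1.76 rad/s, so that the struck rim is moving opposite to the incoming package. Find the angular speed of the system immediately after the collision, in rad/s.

The axle reaction passes through the central axle and exerts no torque about it; angular momentum about the central axle is conserved through the impact.
I_p = ½(174)(1.01)² = 88.75 kg·m². Taking the sense of the package's angular momentum as positive, L_{package} = m v R = (12.0)(1.22)(1.01) = 14.79 kg·m²/s.
L_i = −I_p ω_p + m v R = −(88.75)(1.76) + 14.79 = -141.4 kg·m²/s.
After sticking, I_f = I_p + m R² = 88.75 + (12.0)(1.01)² = 101.0 kg·m².
ω_f = L_i / I_f = -141.4 / 101.0 = -1.400 rad/s.

|ω_f| ≈ 1.40 rad/s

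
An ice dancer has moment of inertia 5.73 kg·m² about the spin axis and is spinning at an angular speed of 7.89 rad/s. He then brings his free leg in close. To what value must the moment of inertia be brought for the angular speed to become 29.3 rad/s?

Angular momentum about the spin axis is conserved since the torque about it is zero.
I₂ = I₁ω₁ / ω₂ = (5.73)(7.89) / (29.3) = 1.543 kg·m².

I₂ ≈ 1.54 kg·m²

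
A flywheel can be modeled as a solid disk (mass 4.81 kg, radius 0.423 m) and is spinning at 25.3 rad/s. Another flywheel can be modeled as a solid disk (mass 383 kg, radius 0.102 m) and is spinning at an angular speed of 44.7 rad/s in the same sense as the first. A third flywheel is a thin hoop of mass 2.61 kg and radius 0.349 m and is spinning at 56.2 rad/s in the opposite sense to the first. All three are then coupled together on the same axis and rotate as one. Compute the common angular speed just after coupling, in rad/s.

No external torque acts about the common axis, so total angular momentum is conserved.
Moments of inertia: I_A = ½(4.81)(0.423)² = 0.4303 kg·m²; I_B = ½(383)(0.102)² = 1.992 kg·m²; I_C = (2.61)(0.349)² = 0.3179 kg·m².
Taking A's sense as positive: L = (0.4303)(25.3) + (1.992)(44.7) − (0.3179)(56.2) = 82.08 kg·m²·rad/s.
Combined I = 0.4303 + 1.992 + 0.3179 = 2.741 kg·m².
ω_f = L / I = 82.08 / 2.741 = 29.95 rad/s.

|ω_f| ≈ 29.9 rad/s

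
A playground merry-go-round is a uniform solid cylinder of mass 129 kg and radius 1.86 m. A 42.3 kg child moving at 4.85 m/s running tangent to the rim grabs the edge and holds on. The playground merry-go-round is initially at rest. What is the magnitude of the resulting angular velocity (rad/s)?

The axle reaction passes through the axle and exerts no torque about it; angular momentum about the axle is conserved through the impact.
I_p = ½(129)(1.86)² = 223.1 kg·m². Taking the sense of the child's angular momentum as positive, L_{child} = m v R = (42.3)(4.85)(1.86) = 381.6 kg·m²/s.
L_i = 0 + 381.6 = 381.6 kg·m²/s.
After sticking, I_f = I_p + m R² = 223.1 + (42.3)(1.86)² = 369.5 kg·m².
ω_f = L_i / I_f = 381.6 / 369.5 = 1.033 rad/s.

|ω_f| ≈ 1.03 rad/s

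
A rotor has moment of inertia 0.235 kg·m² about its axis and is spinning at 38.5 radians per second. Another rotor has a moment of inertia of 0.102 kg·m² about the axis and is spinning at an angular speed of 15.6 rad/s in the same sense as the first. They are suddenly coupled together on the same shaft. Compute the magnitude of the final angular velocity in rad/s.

|ω_f| ≈ 31.6 rad/s

The coupling torques are internal; angular momentum about the shared axis is conserved.
Taking A's sense as positive: L = (0.2350)(38.5) + (0.1020)(15.6) = 10.64 kg·m²·rad/s.
Combined I = 0.2350 + 0.1020 = 0.3370 kg·m².
ω_f = L / I = 10.64 / 0.3370 = 31.57 rad/s.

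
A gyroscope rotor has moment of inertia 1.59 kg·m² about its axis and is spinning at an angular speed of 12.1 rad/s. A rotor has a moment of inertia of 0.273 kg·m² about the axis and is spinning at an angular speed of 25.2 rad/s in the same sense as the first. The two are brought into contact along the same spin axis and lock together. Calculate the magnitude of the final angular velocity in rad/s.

No external torque acts about the common axis, so total angular momentum is conserved.
Taking A's sense as positive: L = (1.590)(12.1) + (0.2730)(25.2) = 26.12 kg·m²·rad/s.
Combined I = 1.590 + 0.2730 = 1.863 kg·m².
ω_f = L / I = 26.12 / 1.863 = 14.02 rad/s.

|ω_f| ≈ 14.0 rad/s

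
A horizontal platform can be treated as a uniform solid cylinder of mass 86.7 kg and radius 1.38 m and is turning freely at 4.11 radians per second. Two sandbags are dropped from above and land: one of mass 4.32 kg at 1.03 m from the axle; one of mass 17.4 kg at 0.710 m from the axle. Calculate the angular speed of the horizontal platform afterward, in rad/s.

ω_f ≈ 3.54 rad/s

The added mass arrives with no angular momentum about the axle, and any external torque about the axle is negligible, so the system's angular momentum is conserved.
I_p = ½(86.7)(1.38)² = 82.56 kg·m².
Added inertia Σmr² = (4.32)(1.03)² + (17.4)(0.710)² = 13.35 kg·m²; I_f = 82.56 + 13.35 = 95.91 kg·m².
ω_f = I_p ω_i / I_f = (82.56)(4.11) / 95.91 = 3.538 rad/s.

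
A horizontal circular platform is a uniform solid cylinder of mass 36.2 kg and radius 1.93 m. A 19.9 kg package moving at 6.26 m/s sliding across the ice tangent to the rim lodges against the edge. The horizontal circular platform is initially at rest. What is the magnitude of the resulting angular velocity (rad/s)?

|ω_f| ≈ 1.70 rad/s

About the central axle the impulsive forces during the collision are internal, so angular momentum about that axis is conserved.
I_p = ½(36.2)(1.93)² = 67.42 kg·m². Taking the sense of the package's angular momentum as positive, L_{package} = m v R = (19.9)(6.26)(1.93) = 240.4 kg·m²/s.
L_i = 0 + 240.4 = 240.4 kg·m²/s.
After sticking, I_f = I_p + m R² = 67.42 + (19.9)(1.93)² = 141.5 kg·m².
ω_f = L_i / I_f = 240.4 / 141.5 = 1.699 rad/s.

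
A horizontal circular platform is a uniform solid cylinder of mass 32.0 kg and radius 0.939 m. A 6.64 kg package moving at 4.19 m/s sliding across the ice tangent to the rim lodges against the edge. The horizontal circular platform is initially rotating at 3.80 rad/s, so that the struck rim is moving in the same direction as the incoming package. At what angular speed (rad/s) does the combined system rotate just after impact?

The axle reaction passes through the central axle and exerts no torque about it; angular momentum about the central axle is conserved through the impact.
I_p = ½(32.0)(0.939)² = 14.11 kg·m². Taking the sense of the package's angular momentum as positive, L_{package} = m v R = (6.64)(4.19)(0.939) = 26.12 kg·m²/s.
L_i = +I_p ω_p + m v R = +(14.11)(3.80) + 26.12 = 79.73 kg·m²/s.
After sticking, I_f = I_p + m R² = 14.11 + (6.64)(0.939)² = 19.96 kg·m².
ω_f = L_i / I_f = 79.73 / 19.96 = 3.994 rad/s.

|ω_f| ≈ 3.99 rad/s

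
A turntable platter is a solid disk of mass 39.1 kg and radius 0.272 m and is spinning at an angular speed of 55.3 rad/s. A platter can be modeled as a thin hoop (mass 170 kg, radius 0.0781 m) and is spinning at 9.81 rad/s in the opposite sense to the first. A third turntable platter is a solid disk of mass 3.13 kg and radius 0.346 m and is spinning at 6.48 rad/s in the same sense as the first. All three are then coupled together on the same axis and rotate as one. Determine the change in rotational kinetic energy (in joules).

ΔKE ≈ -1320 J

No external torque acts about the common axis, so total angular momentum is conserved.
Moments of inertia: I_A = ½(39.1)(0.272)² = 1.446 kg·m²; I_B = (170)(0.0781)² = 1.037 kg·m²; I_C = ½(3.13)(0.346)² = 0.1874 kg·m².
Taking A's sense as positive: L = (1.446)(55.3) − (1.037)(9.81) + (0.1874)(6.48) = 71.03 kg·m²·rad/s.
Combined I = 1.446 + 1.037 + 0.1874 = 2.671 kg·m².
ω_f = L / I = 71.03 / 2.671 = 26.60 rad/s.
KE_i = ½ΣIω² = 2265 J; KE_f = ½(2.671)(26.60)² = 944.5 J.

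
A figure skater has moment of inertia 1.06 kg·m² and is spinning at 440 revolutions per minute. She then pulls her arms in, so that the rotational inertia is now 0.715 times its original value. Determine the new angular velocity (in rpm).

With no external torque about the axis, L is conserved: I₁ω₁ = I₂ω₂.
I₂ = 0.715 × 1.06 = 0.7579 kg·m².
ω₂ = I₁ω₁ / I₂ = (1.060)(440 rpm) / (0.7579) = 615.4 rpm.

ω₂ ≈ 615 rpm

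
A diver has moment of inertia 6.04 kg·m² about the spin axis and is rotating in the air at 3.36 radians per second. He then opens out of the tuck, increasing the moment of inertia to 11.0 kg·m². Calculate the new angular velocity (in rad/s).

ω₂ ≈ 1.84 rad/s

Angular momentum about the spin axis is conserved since the torque about it is zero.
ω₂ = I₁ω₁ / I₂ = (6.040)(3.36 rad/s) / (11.00) = 1.845 rad/s.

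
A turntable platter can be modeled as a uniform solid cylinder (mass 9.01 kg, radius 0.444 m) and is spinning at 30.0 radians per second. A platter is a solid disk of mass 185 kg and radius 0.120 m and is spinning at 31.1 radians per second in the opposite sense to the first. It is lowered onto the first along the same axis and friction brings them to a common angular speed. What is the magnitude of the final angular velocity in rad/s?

|ω_f| ≈ 6.66 rad/s

No external torque acts about the common axis, so total angular momentum is conserved.
Moments of inertia: I_A = ½(9.01)(0.444)² = 0.8881 kg·m²; I_B = ½(185)(0.120)² = 1.332 kg·m².
Taking A's sense as positive: L = (0.8881)(30.0) − (1.332)(31.1) = -14.78 kg·m²·rad/s.
Combined I = 0.8881 + 1.332 = 2.220 kg·m².
ω_f = L / I = -14.78 / 2.220 = -6.658 rad/s.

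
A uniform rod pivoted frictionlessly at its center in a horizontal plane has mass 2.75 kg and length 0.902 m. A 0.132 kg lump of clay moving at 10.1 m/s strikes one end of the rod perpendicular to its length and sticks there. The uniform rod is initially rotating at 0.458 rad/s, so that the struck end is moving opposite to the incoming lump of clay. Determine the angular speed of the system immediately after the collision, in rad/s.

|ω_f| ≈ 2.42 rad/s

About the pivot the impulsive forces during the collision are internal, so angular momentum about that axis is conserved.
I_p = (1/12)(2.75)(0.902)² = 0.1865 kg·m². Taking the sense of the lump of clay's angular momentum as positive, L_{lump} = m v R = (0.132)(10.1)(0.902/2) = 0.6013 kg·m²/s.
L_i = −I_p ω_p + m v R = −(0.1865)(0.458) + 0.6013 = 0.5159 kg·m²/s.
After sticking, I_f = I_p + m R² = 0.1865 + (0.132)(0.902/2)² = 0.2133 kg·m².
ω_f = L_i / I_f = 0.5159 / 0.2133 = 2.419 rad/s.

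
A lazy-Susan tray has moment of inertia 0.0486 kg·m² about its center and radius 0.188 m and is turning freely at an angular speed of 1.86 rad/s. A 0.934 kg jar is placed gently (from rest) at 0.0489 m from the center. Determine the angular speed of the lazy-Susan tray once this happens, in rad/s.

ω_f ≈ 1.78 rad/s

No external torque acts about the center; L_before = L_after.
Added inertia Σmr² = (0.934)(0.0489)² = 0.002233 kg·m²; I_f = 0.04860 + 0.002233 = 0.05083 kg·m².
ω_f = I_p ω_i / I_f = (0.04860)(1.86) / 0.05083 = 1.778 rad/s.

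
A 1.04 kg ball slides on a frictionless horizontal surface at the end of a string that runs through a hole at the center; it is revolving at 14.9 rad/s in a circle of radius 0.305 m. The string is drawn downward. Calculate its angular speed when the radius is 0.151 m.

No torque about the axis ⇒ m r₁² ω₁ = m r₂² ω₂.
ω₂ = ω₁ (r₁/r₂)² = (14.9)(0.305/0.151)² = 60.79 rad/s.

ω₂ ≈ 60.8 rad/s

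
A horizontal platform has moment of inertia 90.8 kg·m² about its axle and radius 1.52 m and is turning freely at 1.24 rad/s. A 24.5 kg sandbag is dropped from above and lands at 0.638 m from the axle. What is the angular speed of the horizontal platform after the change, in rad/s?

No external torque acts about the axle; L_before = L_after.
Added inertia Σmr² = (24.5)(0.638)² = 9.973 kg·m²; I_f = 90.80 + 9.973 = 100.8 kg·m².
ω_f = I_p ω_i / I_f = (90.80)(1.24) / 100.8 = 1.117 rad/s.

ω_f ≈ 1.12 rad/s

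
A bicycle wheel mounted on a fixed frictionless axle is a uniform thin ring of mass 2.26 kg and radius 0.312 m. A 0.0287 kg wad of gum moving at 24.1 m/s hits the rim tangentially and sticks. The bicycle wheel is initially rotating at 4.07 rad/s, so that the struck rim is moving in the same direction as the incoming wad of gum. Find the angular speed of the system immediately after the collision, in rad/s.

|ω_f| ≈ 4.99 rad/s

About the axle the impulsive forces during the collision are internal, so angular momentum about that axis is conserved.
I_p = (2.26)(0.312)² = 0.2200 kg·m². Taking the sense of the wad of gum's angular momentum as positive, L_{wad} = m v R = (0.0287)(24.1)(0.312) = 0.2158 kg·m²/s.
L_i = +I_p ω_p + m v R = +(0.2200)(4.07) + 0.2158 = 1.111 kg·m²/s.
After sticking, I_f = I_p + m R² = 0.2200 + (0.0287)(0.312)² = 0.2228 kg·m².
ω_f = L_i / I_f = 1.111 / 0.2228 = 4.988 rad/s.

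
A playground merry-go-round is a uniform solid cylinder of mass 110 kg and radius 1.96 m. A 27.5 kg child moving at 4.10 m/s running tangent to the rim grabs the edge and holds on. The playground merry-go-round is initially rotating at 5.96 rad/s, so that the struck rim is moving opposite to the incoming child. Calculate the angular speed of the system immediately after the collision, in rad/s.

|ω_f| ≈ 3.28 rad/s

The axle reaction passes through the axle and exerts no torque about it; angular momentum about the axle is conserved through the impact.
I_p = ½(110)(1.96)² = 211.3 kg·m². Taking the sense of the child's angular momentum as positive, L_{child} = m v R = (27.5)(4.10)(1.96) = 221.0 kg·m²/s.
L_i = −I_p ω_p + m v R = −(211.3)(5.96) + 221.0 = -1038 kg·m²/s.
After sticking, I_f = I_p + m R² = 211.3 + (27.5)(1.96)² = 316.9 kg·m².
ω_f = L_i / I_f = -1038 / 316.9 = -3.276 rad/s.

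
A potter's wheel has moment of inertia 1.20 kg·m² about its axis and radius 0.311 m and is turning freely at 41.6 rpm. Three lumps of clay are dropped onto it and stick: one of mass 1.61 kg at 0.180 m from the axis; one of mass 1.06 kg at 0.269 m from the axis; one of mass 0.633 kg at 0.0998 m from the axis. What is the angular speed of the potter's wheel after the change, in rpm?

ω_f ≈ 37.4 rpm

No external torque acts about the axis; L_before = L_after.
Added inertia Σmr² = (1.61)(0.180)² + (1.06)(0.269)² + (0.633)(0.0998)² = 0.1352 kg·m²; I_f = 1.200 + 0.1352 = 1.335 kg·m².
ω_f = I_p ω_i / I_f = (1.200)(41.6) / 1.335 = 37.39 rpm.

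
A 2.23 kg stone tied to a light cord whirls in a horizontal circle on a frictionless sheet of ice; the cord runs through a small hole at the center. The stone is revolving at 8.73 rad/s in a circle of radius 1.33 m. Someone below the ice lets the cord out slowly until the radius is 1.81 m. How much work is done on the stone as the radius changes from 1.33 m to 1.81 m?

W ≈ -69.2 J

No torque about the axis ⇒ m r₁² ω₁ = m r₂² ω₂.
ω₂ = ω₁ (r₁/r₂)² = (8.73)(1.33/1.81)² = 4.714 rad/s.
W = ΔKE = ½m(v₂² − v₁²) = -69.15 J.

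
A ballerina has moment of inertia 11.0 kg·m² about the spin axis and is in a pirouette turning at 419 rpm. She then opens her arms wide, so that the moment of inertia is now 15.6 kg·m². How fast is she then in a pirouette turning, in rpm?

With no external torque about the axis, L is conserved: I₁ω₁ = I₂ω₂.
ω₂ = I₁ω₁ / I₂ = (11.00)(419 rpm) / (15.60) = 295.4 rpm.

ω₂ ≈ 295 rpm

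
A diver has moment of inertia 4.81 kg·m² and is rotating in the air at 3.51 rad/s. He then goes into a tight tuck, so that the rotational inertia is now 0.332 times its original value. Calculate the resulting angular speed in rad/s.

ω₂ ≈ 10.6 rad/s

With no external torque about the axis, L is conserved: I₁ω₁ = I₂ω₂.
I₂ = 0.332 × 4.81 = 1.597 kg·m².
ω₂ = I₁ω₁ / I₂ = (4.810)(3.51 rad/s) / (1.597) = 10.57 rad/s.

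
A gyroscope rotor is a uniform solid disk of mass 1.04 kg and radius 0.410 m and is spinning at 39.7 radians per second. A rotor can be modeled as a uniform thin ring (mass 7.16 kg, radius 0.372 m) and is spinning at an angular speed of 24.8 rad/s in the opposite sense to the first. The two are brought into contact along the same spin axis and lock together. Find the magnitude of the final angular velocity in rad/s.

|ω_f| ≈ 19.6 rad/s

No external torque acts about the common axis, so total angular momentum is conserved.
Moments of inertia: I_A = ½(1.04)(0.410)² = 0.08741 kg·m²; I_B = (7.16)(0.372)² = 0.9908 kg·m².
Taking A's sense as positive: L = (0.08741)(39.7) − (0.9908)(24.8) = -21.10 kg·m²·rad/s.
Combined I = 0.08741 + 0.9908 = 1.078 kg·m².
ω_f = L / I = -21.10 / 1.078 = -19.57 rad/s.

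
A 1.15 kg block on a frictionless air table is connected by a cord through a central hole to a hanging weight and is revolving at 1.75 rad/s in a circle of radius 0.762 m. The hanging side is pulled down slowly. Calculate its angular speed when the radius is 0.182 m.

The constraining force is radial, so m r² ω about the center is conserved.
ω₂ = ω₁ (r₁/r₂)² = (1.75)(0.762/0.182)² = 30.68 rad/s.

ω₂ ≈ 30.7 rad/s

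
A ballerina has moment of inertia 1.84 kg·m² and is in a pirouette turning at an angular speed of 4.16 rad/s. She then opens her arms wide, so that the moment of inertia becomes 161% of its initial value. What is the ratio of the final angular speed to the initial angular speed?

With no external torque about the axis, L is conserved: I₁ω₁ = I₂ω₂.
I₂ = 1.61 × 1.84 = 2.962 kg·m².
ω₂/ω₁ = I₁/I₂ = 1.840 / 2.962 = 0.6211.

ω₂/ω₁ ≈ 0.621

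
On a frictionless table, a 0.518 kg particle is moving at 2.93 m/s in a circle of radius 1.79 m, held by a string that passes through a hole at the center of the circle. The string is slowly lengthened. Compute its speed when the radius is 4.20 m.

v₂ ≈ 1.25 m/s

The only horizontal force on the mass is along the cord (radial), so it exerts no torque about the hole and angular momentum m v r is conserved.
v₂ = v₁ r₁ / r₂ = (2.93)(1.79) / (4.20) = 1.249 m/s.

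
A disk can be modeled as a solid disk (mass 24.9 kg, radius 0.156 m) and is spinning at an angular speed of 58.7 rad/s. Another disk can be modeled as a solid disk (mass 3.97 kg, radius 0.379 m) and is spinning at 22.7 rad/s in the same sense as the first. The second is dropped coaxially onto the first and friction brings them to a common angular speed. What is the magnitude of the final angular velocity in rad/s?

|ω_f| ≈ 41.2 rad/s

The coupling torques are internal; angular momentum about the shared axis is conserved.
Moments of inertia: I_A = ½(24.9)(0.156)² = 0.3030 kg·m²; I_B = ½(3.97)(0.379)² = 0.2851 kg·m².
Taking A's sense as positive: L = (0.3030)(58.7) + (0.2851)(22.7) = 24.26 kg·m²·rad/s.
Combined I = 0.3030 + 0.2851 = 0.5881 kg·m².
ω_f = L / I = 24.26 / 0.5881 = 41.25 rad/s.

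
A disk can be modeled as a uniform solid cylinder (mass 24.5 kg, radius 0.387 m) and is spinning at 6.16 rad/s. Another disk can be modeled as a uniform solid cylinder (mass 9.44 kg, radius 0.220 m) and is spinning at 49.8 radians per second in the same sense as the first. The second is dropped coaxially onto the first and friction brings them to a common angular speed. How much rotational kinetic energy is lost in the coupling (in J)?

ΔKE lost ≈ 193 J

No external torque acts about the common axis, so total angular momentum is conserved.
Moments of inertia: I_A = ½(24.5)(0.387)² = 1.835 kg·m²; I_B = ½(9.44)(0.220)² = 0.2284 kg·m².
Taking A's sense as positive: L = (1.835)(6.16) + (0.2284)(49.8) = 22.68 kg·m²·rad/s.
Combined I = 1.835 + 0.2284 = 2.063 kg·m².
ω_f = L / I = 22.68 / 2.063 = 10.99 rad/s.
KE_i = ½ΣIω² = 318.1 J; KE_f = ½(2.063)(10.99)² = 124.6 J.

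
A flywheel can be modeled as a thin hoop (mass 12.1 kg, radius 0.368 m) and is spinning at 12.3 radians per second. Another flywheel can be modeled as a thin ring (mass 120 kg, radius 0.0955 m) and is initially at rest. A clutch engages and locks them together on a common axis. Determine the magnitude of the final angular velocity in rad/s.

The coupling torques are internal; angular momentum about the shared axis is conserved.
Moments of inertia: I_A = (12.1)(0.368)² = 1.639 kg·m²; I_B = (120)(0.0955)² = 1.094 kg·m².
Taking A's sense as positive: L = (1.639)(12.3) = 20.16 kg·m²·rad/s.
Combined I = 1.639 + 1.094 = 2.733 kg·m².
ω_f = L / I = 20.16 / 2.733 = 7.375 rad/s.

|ω_f| ≈ 7.37 rad/s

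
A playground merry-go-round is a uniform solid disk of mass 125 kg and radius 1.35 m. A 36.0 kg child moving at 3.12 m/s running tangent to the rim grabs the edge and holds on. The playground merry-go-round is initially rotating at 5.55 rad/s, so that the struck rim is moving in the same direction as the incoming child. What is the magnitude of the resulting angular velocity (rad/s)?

About the axle the impulsive forces during the collision are internal, so angular momentum about that axis is conserved.
I_p = ½(125)(1.35)² = 113.9 kg·m². Taking the sense of the child's angular momentum as positive, L_{child} = m v R = (36.0)(3.12)(1.35) = 151.6 kg·m²/s.
L_i = +I_p ω_p + m v R = +(113.9)(5.55) + 151.6 = 783.8 kg·m²/s.
After sticking, I_f = I_p + m R² = 113.9 + (36.0)(1.35)² = 179.5 kg·m².
ω_f = L_i / I_f = 783.8 / 179.5 = 4.366 rad/s.

|ω_f| ≈ 4.37 rad/s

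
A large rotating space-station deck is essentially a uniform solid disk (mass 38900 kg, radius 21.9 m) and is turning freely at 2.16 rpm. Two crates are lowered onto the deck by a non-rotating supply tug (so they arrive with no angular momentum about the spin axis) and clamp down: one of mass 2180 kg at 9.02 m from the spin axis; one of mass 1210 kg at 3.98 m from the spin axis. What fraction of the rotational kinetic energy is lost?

The added mass arrives with no angular momentum about the spin axis, and any external torque about the spin axis is negligible, so the system's angular momentum is conserved.
I_p = ½(38900)(21.9)² = 9.328e+06 kg·m².
Added inertia Σmr² = (2180)(9.02)² + (1210)(3.98)² = 1.965e+05 kg·m²; I_f = 9.328e+06 + 1.965e+05 = 9.525e+06 kg·m².
ω_f = I_p ω_i / I_f = (9.328e+06)(2.16) / 9.525e+06 = 2.115 rpm.
KE_i = ½(9.328e+06)(0.2262 rad/s)² = 2.386e+05 J; KE_f = ½(9.525e+06)(0.2215)² = 2.337e+05 J.
Fraction lost = 0.02063.

fraction ≈ 0.0206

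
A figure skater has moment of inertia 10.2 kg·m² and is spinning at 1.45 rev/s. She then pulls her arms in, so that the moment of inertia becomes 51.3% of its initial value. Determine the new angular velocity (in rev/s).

With no external torque about the axis, L is conserved: I₁ω₁ = I₂ω₂.
I₂ = 0.513 × 10.2 = 5.233 kg·m².
ω₂ = I₁ω₁ / I₂ = (10.20)(1.45 rev/s) / (5.233) = 2.827 rev/s.

ω₂ ≈ 2.83 rev/s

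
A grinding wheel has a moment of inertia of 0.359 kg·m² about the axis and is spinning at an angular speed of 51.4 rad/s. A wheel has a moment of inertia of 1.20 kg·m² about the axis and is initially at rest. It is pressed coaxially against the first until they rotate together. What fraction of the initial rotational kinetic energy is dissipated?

No external torque acts about the common axis, so total angular momentum is conserved.
Taking A's sense as positive: L = (0.3590)(51.4) = 18.45 kg·m²·rad/s.
Combined I = 0.3590 + 1.200 = 1.559 kg·m².
ω_f = L / I = 18.45 / 1.559 = 11.84 rad/s.
KE_i = ½ΣIω² = 474.2 J; KE_f = ½(1.559)(11.84)² = 109.2 J.
Fraction dissipated = (KE_i − KE_f)/KE_i = 0.7697.

fraction ≈ 0.770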